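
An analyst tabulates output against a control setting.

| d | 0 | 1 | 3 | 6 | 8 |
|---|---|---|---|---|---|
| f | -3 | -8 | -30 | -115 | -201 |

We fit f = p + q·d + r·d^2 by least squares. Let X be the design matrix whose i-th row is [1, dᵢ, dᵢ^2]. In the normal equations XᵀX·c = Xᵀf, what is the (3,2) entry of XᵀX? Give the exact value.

756

Row 3 ↔ basis d^2, column 2 ↔ basis d, so (XᵀX)_{3,2} = Σᵢ (d^2)·(d) = (0)·(0) + (1)·(1) + (9)·(3) + (36)·(6) + (64)·(8) = 756.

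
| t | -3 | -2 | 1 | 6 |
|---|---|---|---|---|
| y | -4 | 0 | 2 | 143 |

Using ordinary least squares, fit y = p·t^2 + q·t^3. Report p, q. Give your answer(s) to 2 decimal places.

Compute the Gram sums: Σt^2·t^2 = 1394, Σt^2·t^3 = 7502, Σt^3·t^3 = 47450.
Moment sums: Σt^2·y = 5114, Σt^3·y = 30998.
Eliminating q: 47450·(row 1) − 7502·(row 2) gives 9865296·p = 47450·5114 − 7502·30998 = 10112304, so p = 210673/205527.
Then q = (30998 − 7502·(210673/205527))/47450 = 100958/205527.

p = 1.03, q = 0.49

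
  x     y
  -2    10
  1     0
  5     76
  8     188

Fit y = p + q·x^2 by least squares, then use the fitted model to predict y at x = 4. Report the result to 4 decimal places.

ŷ = 46.1601

Setting ∂/∂p … = 0 gives: 4·p + 94·q = 274;  94·p + 4738·q = 13972.
(Σ1 = 4, Σx^2 = 94, Σx^2·x^2 = 4738, Σy = 274, Σx^2·y = 13972.)
Δ = 4·4738 − 94² = 10116.
p = (274·4738 − 94·13972)/10116 = -421/281; q = (4·13972 − 94·274)/10116 = 837/281.
At x = 4: ŷ = (-421/281)·(1) + (837/281)·(16) = 12971/281.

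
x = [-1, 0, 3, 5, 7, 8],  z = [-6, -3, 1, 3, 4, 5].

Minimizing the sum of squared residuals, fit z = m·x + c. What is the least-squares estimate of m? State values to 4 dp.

With design matrix A, AᵀA = [[148, 22]; [22, 6]] and Aᵀz = [92, 4]ᵀ.
Δ = 148·6 − 22² = 404.
m = (92·6 − 22·4)/404 = 116/101; c = (148·4 − 22·92)/404 = -358/101.

m = 1.1485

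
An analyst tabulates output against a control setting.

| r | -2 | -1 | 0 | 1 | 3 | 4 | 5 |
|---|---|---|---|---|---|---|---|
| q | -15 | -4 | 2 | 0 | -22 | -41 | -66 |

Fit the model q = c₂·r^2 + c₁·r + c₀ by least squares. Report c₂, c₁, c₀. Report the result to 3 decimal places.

Normal-equation sums: Σr^2·r^2 = 980, Σr^2·r = 208, Σr^2 = 56, Σr·r = 56, Σr = 10, Σ1 = 7.
Right-hand side: Σr^2·q = -2568, Σr·q = -526, Σq = -146.
XᵀX·[c₂, c₁, c₀]ᵀ = Xᵀq becomes [[980, 208, 56]; [208, 56, 10]; [56, 10, 7]]·[c₂, c₁, c₀]ᵀ = [-2568, -526, -146]ᵀ.
Inverting the 3×3 Gram matrix, [c₂, c₁, c₀]ᵀ = [-7774/2541, 1291/726, 83/77]ᵀ.

c₂ = -3.059, c₁ = 1.778, c₀ = 1.078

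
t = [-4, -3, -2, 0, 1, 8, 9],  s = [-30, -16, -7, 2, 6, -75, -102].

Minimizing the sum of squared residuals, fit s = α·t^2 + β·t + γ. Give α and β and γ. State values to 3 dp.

α = -1.548, β = 2.305, γ = 4.027

Entries of MᵀM: Σt^2·t^2 = 11011, Σt^2·t = 1143, Σt^2 = 175, Σt·t = 175, Σt = 9, Σ1 = 7.
And Σt^2·s = -13708, Σt·s = -1330, Σs = -222.
Normal equations: [[11011, 1143, 175]; [1143, 175, 9]; [175, 9, 7]]·[α, β, γ]ᵀ = [-13708, -1330, -222]ᵀ.
Row-reducing yields α = -655084/423129, β = 46439/20149, γ = 1704013/423129.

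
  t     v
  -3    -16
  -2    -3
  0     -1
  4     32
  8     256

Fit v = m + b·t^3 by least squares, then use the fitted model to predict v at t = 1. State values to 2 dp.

v̂ = -0.17

Compute the Gram sums: Σ1 = 5, Σt^3 = 541, Σt^3·t^3 = 267033.
Moment sums: Σv = 268, Σt^3·v = 133576.
Δ = 5·267033 − 541² = 1042484.
m = (268·267033 − 541·133576)/1042484 = -174943/260621; b = (5·133576 − 541·268)/1042484 = 130723/260621.
At t = 1: v̂ = (-174943/260621)·(1) + (130723/260621)·(1) = -44220/260621.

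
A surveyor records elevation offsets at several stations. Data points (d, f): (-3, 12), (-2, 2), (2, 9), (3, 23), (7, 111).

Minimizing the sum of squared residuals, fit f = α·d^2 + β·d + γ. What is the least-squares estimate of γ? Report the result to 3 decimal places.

Compute the Gram sums: Σd^2·d^2 = 2595, Σd^2·d = 343, Σd^2 = 75, Σd·d = 75, Σd = 7, Σ1 = 5.
For Xᵀf: Σd^2·f = 5798, Σd·f = 824, Σf = 157.
Normal equations: [[2595, 343, 75]; [343, 75, 7]; [75, 7, 5]]·[α, β, γ]ᵀ = [5798, 824, 157]ᵀ.
Row-reducing yields α = 20171/9800, β = 491/280, γ = -2363/1225.

γ = -1.929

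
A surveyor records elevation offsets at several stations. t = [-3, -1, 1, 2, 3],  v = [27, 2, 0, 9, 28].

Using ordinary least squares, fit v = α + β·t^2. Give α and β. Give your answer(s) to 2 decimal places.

With design matrix X, XᵀX = [[5, 24]; [24, 180]] and Xᵀv = [66, 533]ᵀ.
Determinant 5·180 − 24² = 324.
α = (66·180 − 24·533)/324 = -76/27; β = (5·533 − 24·66)/324 = 1081/324.

α = -2.81, β = 3.34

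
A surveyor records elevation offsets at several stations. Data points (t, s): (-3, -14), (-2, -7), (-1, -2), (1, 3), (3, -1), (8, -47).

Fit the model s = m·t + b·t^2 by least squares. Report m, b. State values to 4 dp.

m = 1.9458, b = -0.9707

Setting ∂/∂m … = 0 gives: 88·m + 504·b = -318;  504·m + 4276·b = -3170.
(Σt·t = 88, Σt·t^2 = 504, Σt^2·t^2 = 4276, Σt·s = -318, Σt^2·s = -3170.)
Eliminating b: 4276·(row 1) − 504·(row 2) gives 122272·m = 4276·(-318) − 504·(-3170) = 237912, so m = 29739/15284.
Then b = ((-3170) − 504·(29739/15284))/4276 = -3709/3821.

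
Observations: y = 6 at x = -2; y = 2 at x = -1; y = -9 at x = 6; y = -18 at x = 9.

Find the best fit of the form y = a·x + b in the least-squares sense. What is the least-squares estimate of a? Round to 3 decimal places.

a = -2.012

Compute the Gram sums: Σx·x = 122, Σx = 12, Σ1 = 4.
Right-hand side: Σx·y = -230, Σy = -19.
So MᵀM·[a, b]ᵀ = Mᵀy: [[122, 12]; [12, 4]]·[a, b]ᵀ = [-230, -19]ᵀ.
det = 122·4 − 12² = 344.
a = ((-230)·4 − 12·(-19))/344 = -173/86; b = (122·(-19) − 12·(-230))/344 = 221/172.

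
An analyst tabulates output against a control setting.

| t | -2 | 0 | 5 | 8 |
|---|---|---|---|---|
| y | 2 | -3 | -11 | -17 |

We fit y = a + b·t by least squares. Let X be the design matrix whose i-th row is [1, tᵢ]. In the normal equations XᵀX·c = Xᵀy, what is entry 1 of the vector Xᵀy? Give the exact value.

Entry 1 ↔ basis 1, so (Xᵀy)_{1} = Σᵢ yᵢ = (1)·(2) + (1)·(-3) + (1)·(-11) + (1)·(-17) = -29.

-29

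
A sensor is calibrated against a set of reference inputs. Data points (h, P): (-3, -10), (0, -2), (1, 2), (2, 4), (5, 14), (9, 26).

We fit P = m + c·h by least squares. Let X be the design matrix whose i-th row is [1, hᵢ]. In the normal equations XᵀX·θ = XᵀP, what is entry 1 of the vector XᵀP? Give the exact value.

34

Entry 1 ↔ basis 1, so (XᵀP)_{1} = Σᵢ Pᵢ = (1)·(-10) + (1)·(-2) + (1)·(2) + (1)·(4) + (1)·(14) + (1)·(26) = 34.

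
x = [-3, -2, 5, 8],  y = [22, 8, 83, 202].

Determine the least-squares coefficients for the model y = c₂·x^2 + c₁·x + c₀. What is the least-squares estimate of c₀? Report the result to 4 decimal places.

c₀ = 0.5984

The normal system AᵀA·[c₂, c₁, c₀]ᵀ = Aᵀy is [[4818, 602, 102]; [602, 102, 8]; [102, 8, 4]]·[c₂, c₁, c₀]ᵀ = [15233, 1949, 315]ᵀ.
Inverting the 3×3 Gram matrix, [c₂, c₁, c₀]ᵀ = [94281/32258, 29212/16129, 76/127]ᵀ.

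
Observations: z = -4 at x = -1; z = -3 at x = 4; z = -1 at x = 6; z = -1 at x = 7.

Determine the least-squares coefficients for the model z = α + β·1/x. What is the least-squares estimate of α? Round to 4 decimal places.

From the data, Σ1 = 4, Σ1/x = -37/84, Σ1/x·1/x = 7837/7056.
And Σz = -9, Σ1/x·z = 247/84.
det = 4·(7837/7056) − (-37/84)² = 3331/784.
α = ((-9)·(7837/7056) − (-37/84)·(247/84))/(3331/784) = -61394/29979; β = (4·(247/84) − (-37/84)·(-9))/(3331/784) = 18340/9993.

α = -2.0479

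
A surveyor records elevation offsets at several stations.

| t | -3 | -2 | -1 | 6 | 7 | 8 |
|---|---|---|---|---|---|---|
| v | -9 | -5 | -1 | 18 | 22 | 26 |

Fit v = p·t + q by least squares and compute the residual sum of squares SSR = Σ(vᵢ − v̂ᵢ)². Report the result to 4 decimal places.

Compute the Gram sums: Σt·t = 163, Σt = 15, Σ1 = 6.
And Σt·v = 508, Σv = 51.
Normal equations: [[163, 15]; [15, 6]]·[p, q]ᵀ = [508, 51]ᵀ.
det = 163·6 − 15² = 753.
p = (508·6 − 15·51)/753 = 761/251; q = (163·51 − 15·508)/753 = 231/251.
Residuals: -207/251, 36/251, 279/251, -279/251, -36/251, 207/251; SSR = 972/251.

SSR = 3.8725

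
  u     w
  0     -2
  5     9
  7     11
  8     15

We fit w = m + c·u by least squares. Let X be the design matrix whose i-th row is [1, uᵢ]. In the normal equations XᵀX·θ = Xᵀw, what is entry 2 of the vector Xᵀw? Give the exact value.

242

Entry 2 ↔ basis u, so (Xᵀw)_{2} = Σᵢ (u)·wᵢ = (0)·(-2) + (5)·(9) + (7)·(11) + (8)·(15) = 242.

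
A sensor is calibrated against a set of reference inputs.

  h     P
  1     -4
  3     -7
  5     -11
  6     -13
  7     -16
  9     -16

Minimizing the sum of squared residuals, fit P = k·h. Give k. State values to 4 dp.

Compute the Gram sums: Σh·h = 201.
Right-hand side: Σh·P = -414.
AᵀA·[k]ᵀ = AᵀP becomes [[201]]·[k]ᵀ = [-414]ᵀ.
Hence k = -414 / 201 ≈ -2.0597.

k = -2.0597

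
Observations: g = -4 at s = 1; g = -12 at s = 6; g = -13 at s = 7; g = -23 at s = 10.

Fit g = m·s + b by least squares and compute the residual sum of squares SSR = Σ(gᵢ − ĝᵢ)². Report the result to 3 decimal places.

Sums needed: Σs·s = 186, Σs = 24, Σ1 = 4.
For Aᵀg: Σs·g = -397, Σg = -52.
Normal equations: [[186, 24]; [24, 4]]·[m, b]ᵀ = [-397, -52]ᵀ.
Determinant 186·4 − 24² = 168.
m = ((-397)·4 − 24·(-52))/168 = -85/42; b = (186·(-52) − 24·(-397))/168 = -6/7.
Residuals: -47/42, 1, 85/42, -40/21; SSR = 419/42.

SSR = 9.976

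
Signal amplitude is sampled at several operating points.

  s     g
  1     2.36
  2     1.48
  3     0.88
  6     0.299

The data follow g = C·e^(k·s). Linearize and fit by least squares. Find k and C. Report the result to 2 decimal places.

Taking logs, ln g = k·s + ln C, so regress ln g on s.
Σs = 12.0000, Σ(s)² = 50.0000, Σln g = -0.0844, Σs·ln g = -5.9846.
Equations: 50.0000·k + 12.0000·ln C = -5.9846;  12.0000·k + 4·ln C = -0.0844.
Solving (det = 56.0000): k = -0.40938, ln C = 1.20703, so C = exp(1.20703) = 3.34352.

k = -0.41, C = 3.34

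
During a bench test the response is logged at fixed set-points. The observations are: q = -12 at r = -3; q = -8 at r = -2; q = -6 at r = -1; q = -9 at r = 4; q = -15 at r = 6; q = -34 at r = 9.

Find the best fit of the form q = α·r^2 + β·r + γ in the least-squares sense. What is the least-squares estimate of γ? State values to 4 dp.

γ = -4.6391

With design matrix M, MᵀM = [[8211, 973, 147]; [973, 147, 13]; [147, 13, 6]] and Mᵀq = [-3584, -374, -84]ᵀ.
Inverting the 3×3 Gram matrix, [α, β, γ]ᵀ = [-23861/51168, 16249/17056, -7418/1599]ᵀ.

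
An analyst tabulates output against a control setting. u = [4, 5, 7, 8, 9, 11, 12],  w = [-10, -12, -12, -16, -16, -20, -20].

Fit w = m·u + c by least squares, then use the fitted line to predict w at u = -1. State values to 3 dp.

Compute the Gram sums: Σu·u = 500, Σu = 56, Σ1 = 7.
And Σu·w = -916, Σw = -106.
Eliminating c: 7·(row 1) − 56·(row 2) gives 364·m = 7·(-916) − 56·(-106) = -476, so m = -17/13.
Then c = ((-106) − 56·(-17/13))/7 = -426/91.
At u = -1: ŵ = (-17/13)·(-1) + (-426/91)·(1) = -307/91.

ŵ = -3.374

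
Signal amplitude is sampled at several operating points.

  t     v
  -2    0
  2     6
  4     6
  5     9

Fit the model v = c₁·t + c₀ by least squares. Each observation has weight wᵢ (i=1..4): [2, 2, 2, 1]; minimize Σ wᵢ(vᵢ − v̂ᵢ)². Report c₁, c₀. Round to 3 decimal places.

The normal equations are: 73·c₁ + 13·c₀ = 117;  13·c₁ + 7·c₀ = 33.
Determinant 73·7 − 13² = 342.
c₁ = (117·7 − 13·33)/342 = 65/57; c₀ = (73·33 − 13·117)/342 = 148/57.

c₁ = 1.140, c₀ = 2.596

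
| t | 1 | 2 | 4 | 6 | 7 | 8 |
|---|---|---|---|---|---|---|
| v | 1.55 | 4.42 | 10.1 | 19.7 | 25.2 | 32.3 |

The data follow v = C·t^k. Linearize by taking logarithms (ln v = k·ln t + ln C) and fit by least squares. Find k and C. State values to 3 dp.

Let Y = ln v. Fitting Y = k·ln t + ln C by least squares:
XᵀX = [[13.7233, 7.8966]; [7.8966, 6]], rhs = [23.0819, 13.9195]ᵀ  (here Σln t = 7.8966, Σ(ln t)² = 13.7233, Σln v = 13.9195, Σln t·ln v = 23.0819).
Slope k = (n·Σln t·ln v − Σln t·Σln v)/(n·Σ(ln t)² − (Σln t)²) = (6·23.0819 − 7.8966·13.9195)/19.9843 = 1.42989; ln C = (Σln v − k·Σln t)/n = 0.43804, so C = exp(0.43804) = 1.54966.

k = 1.430, C = 1.550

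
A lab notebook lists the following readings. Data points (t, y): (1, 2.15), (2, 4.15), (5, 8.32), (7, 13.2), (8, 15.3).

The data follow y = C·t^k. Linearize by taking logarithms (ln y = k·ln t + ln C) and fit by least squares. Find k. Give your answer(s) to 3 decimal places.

Linearized form: ln y = k·ln t + ln C. From the 5 transformed points,
Σln t = 6.3279, Σ(ln t)² = 11.1814, Σln y = 9.6153, Σln t·ln y = 15.0896.
Equations: 11.1814·k + 6.3279·ln C = 15.0896;  6.3279·k + 5·ln C = 9.6153.
Δ = 11.1814·5 − (6.3279)² = 15.8642; k = (15.0896·5 − 6.3279·9.6153)/15.8642 = 0.92049, ln C = (11.1814·9.6153 − 6.3279·15.0896)/15.8642 = 0.75811.

k = 0.920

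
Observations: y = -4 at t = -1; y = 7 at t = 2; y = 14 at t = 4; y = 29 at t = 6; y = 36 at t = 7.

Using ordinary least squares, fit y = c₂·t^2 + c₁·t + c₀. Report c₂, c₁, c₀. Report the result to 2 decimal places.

c₂ = 0.37, c₁ = 2.75, c₀ = -1.31

The normal system MᵀM·[c₂, c₁, c₀]ᵀ = Mᵀy is [[3970, 630, 106]; [630, 106, 18]; [106, 18, 5]]·[c₂, c₁, c₀]ᵀ = [3056, 500, 82]ᵀ.
Solving the 3×3 system (Gaussian elimination) gives c₂ = 2133/5798, c₁ = 15961/5798, c₀ = -292/223.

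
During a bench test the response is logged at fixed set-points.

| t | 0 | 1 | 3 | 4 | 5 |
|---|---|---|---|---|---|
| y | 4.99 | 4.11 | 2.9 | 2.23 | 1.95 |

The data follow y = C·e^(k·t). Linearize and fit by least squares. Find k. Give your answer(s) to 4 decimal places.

Linearized form: ln y = k·t + ln C. From the 5 transformed points,
AᵀA = [[51.0000, 13.0000]; [13.0000, 5]], rhs = [11.1547, 5.5554]ᵀ  (here Σt = 13.0000, Σ(t)² = 51.0000, Σln y = 5.5554, Σt·ln y = 11.1547).
Δ = 51.0000·5 − (13.0000)² = 86.0000; k = (11.1547·5 − 13.0000·5.5554)/86.0000 = -0.19124, ln C = (51.0000·5.5554 − 13.0000·11.1547)/86.0000 = 1.60830.

k = -0.1912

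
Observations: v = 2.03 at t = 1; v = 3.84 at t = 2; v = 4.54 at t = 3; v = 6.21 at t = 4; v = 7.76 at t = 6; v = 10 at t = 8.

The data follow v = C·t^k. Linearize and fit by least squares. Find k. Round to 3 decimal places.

With ln vᵢ as the transformed response and ln tᵢ as the regressor:
XᵀX = [[11.1437, 7.0493]; [7.0493, 6]], rhs = [13.5857, 9.7442]ᵀ  (here Σln t = 7.0493, Σ(ln t)² = 11.1437, Σln v = 9.7442, Σln t·ln v = 13.5857).
Δ = 11.1437·6 − (7.0493)² = 17.1702; k = (13.5857·6 − 7.0493·9.7442)/17.1702 = 0.74694, ln C = (11.1437·9.7442 − 7.0493·13.5857)/17.1702 = 0.74646.

k = 0.747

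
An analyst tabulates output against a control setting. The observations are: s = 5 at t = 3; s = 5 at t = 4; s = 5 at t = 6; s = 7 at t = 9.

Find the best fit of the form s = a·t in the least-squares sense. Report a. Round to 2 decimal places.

AᵀA·[a]ᵀ = Aᵀs reads: 142·a = 128.
Hence a = 128 / 142 ≈ 0.901408.

a = 0.90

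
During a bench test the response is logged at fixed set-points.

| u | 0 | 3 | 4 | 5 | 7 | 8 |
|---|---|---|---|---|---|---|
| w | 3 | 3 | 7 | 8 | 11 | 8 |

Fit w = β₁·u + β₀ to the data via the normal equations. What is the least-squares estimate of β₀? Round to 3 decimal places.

Compute the Gram sums: Σu·u = 163, Σu = 27, Σ1 = 6.
Moment sums: Σu·w = 218, Σw = 40.
So AᵀA·[β₁, β₀]ᵀ = Aᵀw: [[163, 27]; [27, 6]]·[β₁, β₀]ᵀ = [218, 40]ᵀ.
Determinant 163·6 − 27² = 249.
β₁ = (218·6 − 27·40)/249 = 76/83; β₀ = (163·40 − 27·218)/249 = 634/249.

β₀ = 2.546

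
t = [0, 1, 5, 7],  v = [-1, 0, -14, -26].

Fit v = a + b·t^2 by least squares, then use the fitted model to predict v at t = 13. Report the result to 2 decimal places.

Sums needed: Σ1 = 4, Σt^2 = 75, Σt^2·t^2 = 3027.
Moment sums: Σv = -41, Σt^2·v = -1624.
XᵀX·[a, b]ᵀ = Xᵀv becomes [[4, 75]; [75, 3027]]·[a, b]ᵀ = [-41, -1624]ᵀ.
det = 4·3027 − 75² = 6483.
a = ((-41)·3027 − 75·(-1624))/6483 = -769/2161; b = (4·(-1624) − 75·(-41))/6483 = -3421/6483.
At t = 13: v̂ = (-769/2161)·(1) + (-3421/6483)·(169) = -580456/6483.

v̂ = -89.54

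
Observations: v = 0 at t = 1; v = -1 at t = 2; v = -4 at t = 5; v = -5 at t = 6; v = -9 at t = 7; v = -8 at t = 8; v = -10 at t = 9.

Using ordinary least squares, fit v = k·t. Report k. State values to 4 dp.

k = -1.0346

Sums needed: Σt·t = 260.
Right-hand side: Σt·v = -269.
XᵀX·[k]ᵀ = Xᵀv becomes [[260]]·[k]ᵀ = [-269]ᵀ.
Hence k = -269 / 260 ≈ -1.03462.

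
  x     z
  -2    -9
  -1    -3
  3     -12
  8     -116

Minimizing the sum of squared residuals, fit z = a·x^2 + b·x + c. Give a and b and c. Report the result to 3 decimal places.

Compute the Gram sums: Σx^2·x^2 = 4194, Σx^2·x = 530, Σx^2 = 78, Σx·x = 78, Σx = 8, Σ1 = 4.
And Σx^2·z = -7571, Σx·z = -943, Σz = -140.
Inverting the 3×3 Gram matrix, [a, b, c]ᵀ = [-5218/2585, 697/470, 3609/2585]ᵀ.

a = -2.019, b = 1.483, c = 1.396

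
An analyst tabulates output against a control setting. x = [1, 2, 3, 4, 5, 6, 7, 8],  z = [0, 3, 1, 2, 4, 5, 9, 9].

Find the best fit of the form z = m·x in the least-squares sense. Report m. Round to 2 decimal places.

Compute the Gram sums: Σx·x = 204.
Right-hand side: Σx·z = 202.
Normal equations: [[204]]·[m]ᵀ = [202]ᵀ.
Hence m = 202 / 204 ≈ 0.990196.

m = 0.99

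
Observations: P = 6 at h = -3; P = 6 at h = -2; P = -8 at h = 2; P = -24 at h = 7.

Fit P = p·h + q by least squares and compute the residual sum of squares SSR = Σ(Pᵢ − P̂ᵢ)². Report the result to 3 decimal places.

SSR = 4.968

From the data, Σh·h = 66, Σh = 4, Σ1 = 4.
For MᵀP: Σh·P = -214, ΣP = -20.
Determinant 66·4 − 4² = 248.
p = ((-214)·4 − 4·(-20))/248 = -97/31; q = (66·(-20) − 4·(-214))/248 = -58/31.
Residuals: -47/31, 50/31, 4/31, -7/31; SSR = 154/31.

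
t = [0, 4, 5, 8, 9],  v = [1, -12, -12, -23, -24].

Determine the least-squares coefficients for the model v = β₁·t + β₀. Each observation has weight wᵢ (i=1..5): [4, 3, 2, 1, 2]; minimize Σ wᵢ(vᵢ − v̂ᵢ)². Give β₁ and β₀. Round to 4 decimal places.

With design matrix M, MᵀWM = [[324, 48]; [48, 12]] and MᵀWv = [-880, -127]ᵀ.
det = 324·12 − 48² = 1584.
β₁ = ((-880)·12 − 48·(-127))/1584 = -31/11; β₀ = (324·(-127) − 48·(-880))/1584 = 91/132.

β₁ = -2.8182, β₀ = 0.6894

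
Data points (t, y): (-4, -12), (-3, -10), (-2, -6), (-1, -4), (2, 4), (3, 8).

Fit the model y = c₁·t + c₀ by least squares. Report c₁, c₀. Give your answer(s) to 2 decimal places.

c₁ = 2.82, c₀ = -0.99

Entries of MᵀM: Σt·t = 43, Σt = -5, Σ1 = 6.
And Σt·y = 126, Σy = -20.
det = 43·6 − (-5)² = 233.
c₁ = (126·6 − (-5)·(-20))/233 = 656/233; c₀ = (43·(-20) − (-5)·126)/233 = -230/233.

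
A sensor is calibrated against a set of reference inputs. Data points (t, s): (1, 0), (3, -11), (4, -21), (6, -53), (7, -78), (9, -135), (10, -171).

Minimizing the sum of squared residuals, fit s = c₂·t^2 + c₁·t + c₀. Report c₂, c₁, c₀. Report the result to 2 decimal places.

Forming AᵀA = [[20596, 2380, 292]; [2380, 292, 40]; [292, 40, 7]] and Aᵀs = [-34200, -3906, -469]ᵀ gives AᵀA·[c₂, c₁, c₀]ᵀ = Aᵀs.
Solving the 3×3 system (Gaussian elimination) gives c₂ = -1819/896, c₁ = 9251/2688, c₀ = -1331/672.

c₂ = -2.03, c₁ = 3.44, c₀ = -1.98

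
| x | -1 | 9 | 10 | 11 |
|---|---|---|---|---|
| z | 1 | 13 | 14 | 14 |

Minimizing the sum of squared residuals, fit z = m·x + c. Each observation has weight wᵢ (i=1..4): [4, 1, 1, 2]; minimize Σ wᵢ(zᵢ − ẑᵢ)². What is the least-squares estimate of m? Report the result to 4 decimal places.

Compute the Gram sums: Σwᵢ·x·x = 427, Σwᵢ·x = 37, Σwᵢ·1 = 8.
For MᵀWz: Σwᵢ·x·z = 561, Σwᵢ·z = 59.
So MᵀWM·[m, c]ᵀ = MᵀWz: [[427, 37]; [37, 8]]·[m, c]ᵀ = [561, 59]ᵀ.
Δ = 427·8 − 37² = 2047.
m = (561·8 − 37·59)/2047 = 2305/2047; c = (427·59 − 37·561)/2047 = 4436/2047.

m = 1.1260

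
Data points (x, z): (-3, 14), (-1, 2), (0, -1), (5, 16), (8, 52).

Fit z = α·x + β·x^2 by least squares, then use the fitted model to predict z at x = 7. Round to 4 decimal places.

With design matrix A, AᵀA = [[99, 609]; [609, 4803]] and Aᵀz = [452, 3856]ᵀ.
det = 99·4803 − 609² = 104616.
α = (452·4803 − 609·3856)/104616 = -14779/8718; β = (99·3856 − 609·452)/104616 = 8873/8718.
At x = 7: ẑ = (-14779/8718)·(7) + (8873/8718)·(49) = 165662/4359.

ẑ = 38.0046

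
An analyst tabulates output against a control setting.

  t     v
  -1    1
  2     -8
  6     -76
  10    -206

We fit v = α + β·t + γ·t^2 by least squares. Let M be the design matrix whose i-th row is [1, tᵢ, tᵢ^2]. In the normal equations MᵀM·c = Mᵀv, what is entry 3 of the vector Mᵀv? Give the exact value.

Entry 3 ↔ basis t^2, so (Mᵀv)_{3} = Σᵢ (t^2)·vᵢ = (1)·(1) + (4)·(-8) + (36)·(-76) + (100)·(-206) = -23367.

-23367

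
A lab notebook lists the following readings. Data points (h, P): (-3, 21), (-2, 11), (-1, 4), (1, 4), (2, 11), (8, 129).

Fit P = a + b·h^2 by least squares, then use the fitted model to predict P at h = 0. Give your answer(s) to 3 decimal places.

P̂ = 2.671

From the data, Σ1 = 6, Σh^2 = 83, Σh^2·h^2 = 4211.
And ΣP = 180, Σh^2·P = 8541.
XᵀX·[a, b]ᵀ = XᵀP becomes [[6, 83]; [83, 4211]]·[a, b]ᵀ = [180, 8541]ᵀ.
Eliminating b: 4211·(row 1) − 83·(row 2) gives 18377·a = 4211·180 − 83·8541 = 49077, so a = 49077/18377.
Then b = (8541 − 83·(49077/18377))/4211 = 36306/18377.
At h = 0: P̂ = (49077/18377)·(1) + (36306/18377)·(0) = 49077/18377.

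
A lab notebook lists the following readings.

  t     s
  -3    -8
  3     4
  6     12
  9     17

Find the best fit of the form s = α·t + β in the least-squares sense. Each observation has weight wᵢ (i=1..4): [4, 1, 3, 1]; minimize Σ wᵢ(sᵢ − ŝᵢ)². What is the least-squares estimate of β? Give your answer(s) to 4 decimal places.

β = -1.5354

Forming AᵀWA = [[234, 18]; [18, 9]] and AᵀWs = [477, 25]ᵀ gives AᵀWA·[α, β]ᵀ = AᵀWs.
Eliminating β: 9·(row 1) − 18·(row 2) gives 1782·α = 9·477 − 18·25 = 3843, so α = 427/198.
Then β = (25 − 18·(427/198))/9 = -152/99.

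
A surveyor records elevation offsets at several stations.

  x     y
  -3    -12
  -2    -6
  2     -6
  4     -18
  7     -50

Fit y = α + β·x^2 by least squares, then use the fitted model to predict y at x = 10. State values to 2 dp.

From the data, Σ1 = 5, Σx^2 = 82, Σx^2·x^2 = 2770.
And Σy = -92, Σx^2·y = -2894.
Normal equations: [[5, 82]; [82, 2770]]·[α, β]ᵀ = [-92, -2894]ᵀ.
det = 5·2770 − 82² = 7126.
α = ((-92)·2770 − 82·(-2894))/7126 = -8766/3563; β = (5·(-2894) − 82·(-92))/7126 = -3463/3563.
At x = 10: ŷ = (-8766/3563)·(1) + (-3463/3563)·(100) = -355066/3563.

ŷ = -99.65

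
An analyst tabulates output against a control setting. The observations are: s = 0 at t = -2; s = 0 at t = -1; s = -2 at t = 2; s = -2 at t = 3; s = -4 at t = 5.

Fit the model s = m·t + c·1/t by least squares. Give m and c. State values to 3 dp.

m = -0.809, c = 0.955

With design matrix M, MᵀM = [[43, 5]; [5, 743/450]] and Mᵀs = [-30, -37/15]ᵀ.
Δ = 43·(743/450) − 5² = 20699/450.
m = ((-30)·(743/450) − 5·(-37/15))/(20699/450) = -16740/20699; c = (43·(-37/15) − 5·(-30))/(20699/450) = 19770/20699.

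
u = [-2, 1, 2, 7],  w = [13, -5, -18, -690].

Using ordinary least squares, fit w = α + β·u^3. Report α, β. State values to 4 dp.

α = -2.6733, β = -2.0038

The normal system AᵀA·[α, β]ᵀ = Aᵀw is [[4, 344]; [344, 117778]]·[α, β]ᵀ = [-700, -236923]ᵀ.
Eliminating β: 117778·(row 1) − 344·(row 2) gives 352776·α = 117778·(-700) − 344·(-236923) = -943088, so α = -117886/44097.
Then β = ((-236923) − 344·(-117886/44097))/117778 = -176723/88194.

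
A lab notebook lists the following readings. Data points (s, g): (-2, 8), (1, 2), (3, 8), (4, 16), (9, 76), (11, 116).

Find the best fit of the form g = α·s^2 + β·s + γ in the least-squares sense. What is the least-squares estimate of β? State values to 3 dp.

β = -0.879

The normal system MᵀM·[α, β, γ]ᵀ = Mᵀg is [[21556, 2144, 232]; [2144, 232, 26]; [232, 26, 6]]·[α, β, γ]ᵀ = [20554, 2034, 226]ᵀ.
Solving the 3×3 system (Gaussian elimination) gives α = 156787/153966, β = -67648/76983, γ = 53873/25661.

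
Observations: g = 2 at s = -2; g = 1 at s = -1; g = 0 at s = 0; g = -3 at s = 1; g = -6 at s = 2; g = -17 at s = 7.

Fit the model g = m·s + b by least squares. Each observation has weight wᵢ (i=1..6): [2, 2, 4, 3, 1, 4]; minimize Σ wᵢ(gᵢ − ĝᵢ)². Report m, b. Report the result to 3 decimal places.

From the data, Σwᵢ·s·s = 213, Σwᵢ·s = 27, Σwᵢ·1 = 16.
For AᵀWg: Σwᵢ·s·g = -507, Σwᵢ·g = -77.
Determinant 213·16 − 27² = 2679.
m = ((-507)·16 − 27·(-77))/2679 = -2011/893; b = (213·(-77) − 27·(-507))/2679 = -904/893.

m = -2.252, b = -1.012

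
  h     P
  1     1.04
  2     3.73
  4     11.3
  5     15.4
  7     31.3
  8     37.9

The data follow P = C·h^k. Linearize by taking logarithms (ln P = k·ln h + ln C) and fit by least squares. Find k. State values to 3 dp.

k = 1.713

With ln Pᵢ as the transformed response and ln hᵢ as the regressor:
Over the data: Σln h = 7.7142, Σ(ln h)² = 13.1032, Σln P = 13.5934, Σln h·ln P = 22.9344.
Normal system: [[13.1032, 7.7142]; [7.7142, 6]]·[k, ln C]ᵀ = [22.9344, 13.5934]ᵀ.
Slope k = (n·Σln h·ln P − Σln h·Σln P)/(n·Σ(ln h)² − (Σln h)²) = (6·22.9344 − 7.7142·13.5934)/19.1098 = 1.71346; ln C = (Σln P − k·Σln h)/n = 0.06256.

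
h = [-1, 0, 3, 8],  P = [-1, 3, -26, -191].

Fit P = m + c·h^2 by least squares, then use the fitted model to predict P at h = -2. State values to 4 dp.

Normal-equation sums: Σ1 = 4, Σh^2 = 74, Σh^2·h^2 = 4178.
Right-hand side: ΣP = -215, Σh^2·P = -12459.
Normal equations: [[4, 74]; [74, 4178]]·[m, c]ᵀ = [-215, -12459]ᵀ.
Determinant 4·4178 − 74² = 11236.
m = ((-215)·4178 − 74·(-12459))/11236 = 5924/2809; c = (4·(-12459) − 74·(-215))/11236 = -16963/5618.
At h = -2: P̂ = (5924/2809)·(1) + (-16963/5618)·(4) = -28002/2809.

P̂ = -9.9687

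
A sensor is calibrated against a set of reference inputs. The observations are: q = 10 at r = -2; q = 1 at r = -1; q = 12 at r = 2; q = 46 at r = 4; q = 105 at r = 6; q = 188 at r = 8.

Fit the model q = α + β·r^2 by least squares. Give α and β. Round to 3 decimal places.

Entries of XᵀX: Σ1 = 6, Σr^2 = 125, Σr^2·r^2 = 5681.
Moment sums: Σq = 362, Σr^2·q = 16637.
XᵀX·[α, β]ᵀ = Xᵀq becomes [[6, 125]; [125, 5681]]·[α, β]ᵀ = [362, 16637]ᵀ.
Δ = 6·5681 − 125² = 18461.
α = (362·5681 − 125·16637)/18461 = -23103/18461; β = (6·16637 − 125·362)/18461 = 54572/18461.

α = -1.251, β = 2.956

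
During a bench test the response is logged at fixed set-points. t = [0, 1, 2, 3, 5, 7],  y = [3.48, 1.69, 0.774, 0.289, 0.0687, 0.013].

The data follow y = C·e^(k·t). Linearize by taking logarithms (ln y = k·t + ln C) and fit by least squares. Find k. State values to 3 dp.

k = -0.802

Taking logs, ln y = k·t + ln C, so regress ln y on t.
XᵀX = [[88.0000, 18.0000]; [18.0000, 6]], rhs = [-47.5013, -6.7466]ᵀ  (here Σt = 18.0000, Σ(t)² = 88.0000, Σln y = -6.7466, Σt·ln y = -47.5013).
Slope k = (n·Σt·ln y − Σt·Σln y)/(n·Σ(t)² − (Σt)²) = (6·-47.5013 − 18.0000·-6.7466)/204.0000 = -0.80181; ln C = (Σln y − k·Σt)/n = 1.28101.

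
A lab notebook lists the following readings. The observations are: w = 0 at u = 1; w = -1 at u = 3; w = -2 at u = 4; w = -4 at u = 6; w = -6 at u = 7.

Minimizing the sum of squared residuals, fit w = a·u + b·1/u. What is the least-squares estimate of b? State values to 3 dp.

b = 1.115

Normal-equation sums: Σu·u = 111, Σu·1/u = 5, Σ1/u·1/u = 8621/7056.
Right-hand side: Σu·w = -77, Σ1/u·w = -33/14.
Δ = 111·(8621/7056) − 5² = 260177/2352.
a = ((-77)·(8621/7056) − 5·(-33/14))/(260177/2352) = -580657/780531; b = (111·(-33/14) − 5·(-77))/(260177/2352) = 290136/260177.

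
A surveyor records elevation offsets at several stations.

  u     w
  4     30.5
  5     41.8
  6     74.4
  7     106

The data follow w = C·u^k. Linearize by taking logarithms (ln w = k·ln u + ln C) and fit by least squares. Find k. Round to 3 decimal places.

k = 2.296

Taking logs, ln w = k·ln u + ln C, so regress ln w on ln u.
Σln u = 6.7334, Σ(ln u)² = 11.5091, Σln w = 16.1235, Σln u·ln w = 27.5420.
Equations: 11.5091·k + 6.7334·ln C = 27.5420;  6.7334·k + 4·ln C = 16.1235.
Solving (det = 0.6976): k = 2.29622, ln C = 0.16554.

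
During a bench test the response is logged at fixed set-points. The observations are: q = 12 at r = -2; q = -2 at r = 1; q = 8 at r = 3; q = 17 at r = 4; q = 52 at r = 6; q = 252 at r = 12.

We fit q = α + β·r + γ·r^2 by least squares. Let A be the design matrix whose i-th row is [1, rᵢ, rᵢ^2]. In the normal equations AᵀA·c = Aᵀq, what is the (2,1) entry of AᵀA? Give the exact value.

Row 2 ↔ basis r, column 1 ↔ basis 1, so (AᵀA)_{2,1} = Σᵢ r = (-2)·(1) + (1)·(1) + (3)·(1) + (4)·(1) + (6)·(1) + (12)·(1) = 24.

24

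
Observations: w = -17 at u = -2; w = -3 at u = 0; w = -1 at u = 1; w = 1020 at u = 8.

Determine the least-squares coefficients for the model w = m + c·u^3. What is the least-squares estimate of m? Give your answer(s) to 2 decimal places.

The normal equations are: 4·m + 505·c = 999;  505·m + 262209·c = 522375.
(Σ1 = 4, Σu^3 = 505, Σu^3·u^3 = 262209, Σw = 999, Σu^3·w = 522375.)
Determinant 4·262209 − 505² = 793811.
m = (999·262209 − 505·522375)/793811 = -1852584/793811; c = (4·522375 − 505·999)/793811 = 1585005/793811.

m = -2.33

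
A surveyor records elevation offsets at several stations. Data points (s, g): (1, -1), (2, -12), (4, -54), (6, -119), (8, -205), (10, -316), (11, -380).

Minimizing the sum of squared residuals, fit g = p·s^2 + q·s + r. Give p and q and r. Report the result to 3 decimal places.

p = -2.879, q = -3.378, r = 5.628

The normal equations are: 30306·p + 3132·q + 342·r = -95897;  3132·p + 342·q + 42·r = -9935;  342·p + 42·q + 7·r = -1087.
(Σs^2·s^2 = 30306, Σs^2·s = 3132, Σs^2 = 342, Σs·s = 342, Σs = 42, Σ1 = 7, Σs^2·g = -95897, Σs·g = -9935, Σg = -1087.)
Solving the 3×3 system (Gaussian elimination) gives p = -12833/4458, q = -225919/66870, r = 62719/11145.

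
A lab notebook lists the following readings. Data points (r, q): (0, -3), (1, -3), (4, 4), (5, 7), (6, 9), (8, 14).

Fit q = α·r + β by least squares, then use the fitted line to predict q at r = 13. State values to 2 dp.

q̂ = 24.62

Sums needed: Σr·r = 142, Σr = 24, Σ1 = 6.
And Σr·q = 214, Σq = 28.
Normal equations: [[142, 24]; [24, 6]]·[α, β]ᵀ = [214, 28]ᵀ.
Determinant 142·6 − 24² = 276.
α = (214·6 − 24·28)/276 = 51/23; β = (142·28 − 24·214)/276 = -290/69.
At r = 13: q̂ = (51/23)·(13) + (-290/69)·(1) = 1699/69.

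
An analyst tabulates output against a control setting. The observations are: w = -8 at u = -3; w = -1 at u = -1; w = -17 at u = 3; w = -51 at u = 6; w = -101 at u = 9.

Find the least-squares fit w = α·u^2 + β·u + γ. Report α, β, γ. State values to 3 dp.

α = -1.035, β = -1.648, γ = -2.826

Entries of MᵀM: Σu^2·u^2 = 8020, Σu^2·u = 944, Σu^2 = 136, Σu·u = 136, Σu = 14, Σ1 = 5.
For Mᵀw: Σu^2·w = -10243, Σu·w = -1241, Σw = -178.
Row-reducing yields α = -1321/1276, β = -2103/1276, γ = -1803/638.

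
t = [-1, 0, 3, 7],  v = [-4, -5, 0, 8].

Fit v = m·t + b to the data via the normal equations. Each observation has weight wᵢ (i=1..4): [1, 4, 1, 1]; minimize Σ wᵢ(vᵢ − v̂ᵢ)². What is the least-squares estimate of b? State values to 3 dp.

Forming MᵀWM = [[59, 9]; [9, 7]] and MᵀWv = [60, -16]ᵀ gives MᵀWM·[m, b]ᵀ = MᵀWv.
det = 59·7 − 9² = 332.
m = (60·7 − 9·(-16))/332 = 141/83; b = (59·(-16) − 9·60)/332 = -371/83.

b = -4.470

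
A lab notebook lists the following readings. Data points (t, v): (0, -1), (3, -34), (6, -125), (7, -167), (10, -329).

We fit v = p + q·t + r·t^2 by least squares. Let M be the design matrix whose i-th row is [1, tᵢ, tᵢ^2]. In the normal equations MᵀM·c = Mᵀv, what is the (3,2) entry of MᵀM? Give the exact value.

1586

Row 3 ↔ basis t^2, column 2 ↔ basis t, so (MᵀM)_{3,2} = Σᵢ (t^2)·(t) = (0)·(0) + (9)·(3) + (36)·(6) + (49)·(7) + (100)·(10) = 1586.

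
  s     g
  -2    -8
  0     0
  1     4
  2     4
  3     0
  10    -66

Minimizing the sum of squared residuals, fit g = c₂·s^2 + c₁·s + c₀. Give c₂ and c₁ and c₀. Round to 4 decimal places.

c₂ = -0.9509, c₁ = 2.7857, c₀ = 1.2011

Sums needed: Σs^2·s^2 = 10114, Σs^2·s = 1028, Σs^2 = 118, Σs·s = 118, Σs = 14, Σ1 = 6.
Right-hand side: Σs^2·g = -6612, Σs·g = -632, Σg = -66.
MᵀM·[c₂, c₁, c₀]ᵀ = Mᵀg becomes [[10114, 1028, 118]; [1028, 118, 14]; [118, 14, 6]]·[c₂, c₁, c₀]ᵀ = [-6612, -632, -66]ᵀ.
Inverting the 3×3 Gram matrix, [c₂, c₁, c₀]ᵀ = [-70265/73893, 205843/73893, 29585/24631]ᵀ.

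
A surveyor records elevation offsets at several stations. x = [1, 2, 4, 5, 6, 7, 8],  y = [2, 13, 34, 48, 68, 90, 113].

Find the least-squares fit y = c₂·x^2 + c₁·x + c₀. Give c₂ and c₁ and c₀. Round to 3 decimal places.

c₂ = 1.375, c₁ = 3.301, c₀ = -1.304

The normal system MᵀM·[c₂, c₁, c₀]ᵀ = Mᵀy is [[8691, 1269, 195]; [1269, 195, 33]; [195, 33, 7]]·[c₂, c₁, c₀]ᵀ = [15888, 2346, 368]ᵀ.
Solving the 3×3 system (Gaussian elimination) gives c₂ = 414/301, c₁ = 1987/602, c₀ = -785/602.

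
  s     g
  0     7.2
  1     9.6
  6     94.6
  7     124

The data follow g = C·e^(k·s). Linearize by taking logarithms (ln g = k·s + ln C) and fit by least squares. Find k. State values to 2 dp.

k = 0.42

Taking logs, ln g = k·s + ln C, so regress ln g on s.
Over the data: Σs = 14.0000, Σ(s)² = 86.0000, Σln g = 13.6058, Σs·ln g = 63.3017.
Normal system: [[86.0000, 14.0000]; [14.0000, 4]]·[k, ln C]ᵀ = [63.3017, 13.6058]ᵀ.
Solving (det = 148.0000): k = 0.42382, ln C = 1.91807.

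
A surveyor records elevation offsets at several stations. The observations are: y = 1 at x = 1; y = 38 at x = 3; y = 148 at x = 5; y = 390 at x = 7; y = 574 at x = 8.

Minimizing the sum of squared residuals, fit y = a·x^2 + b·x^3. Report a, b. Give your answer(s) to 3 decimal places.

From the data, Σx^2·x^2 = 7204, Σx^2·x^3 = 52944, Σx^3·x^3 = 396148.
Right-hand side: Σx^2·y = 59889, Σx^3·y = 447185.
Determinant 7204·396148 − 52944² = 50783056.
a = (59889·396148 − 52944·447185)/50783056 = 12286233/12695764; b = (7204·447185 − 52944·59889)/50783056 = 12689381/12695764.

a = 0.968, b = 0.999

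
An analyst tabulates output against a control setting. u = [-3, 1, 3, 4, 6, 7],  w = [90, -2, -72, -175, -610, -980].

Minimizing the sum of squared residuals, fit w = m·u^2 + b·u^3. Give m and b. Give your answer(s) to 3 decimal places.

m = 1.052, b = -3.005

Normal-equation sums: Σu^2·u^2 = 4116, Σu^2·u^3 = 25608, Σu^3·u^3 = 169860.
And Σu^2·w = -72620, Σu^3·w = -483476.
So AᵀA·[m, b]ᵀ = Aᵀw: [[4116, 25608]; [25608, 169860]]·[m, b]ᵀ = [-72620, -483476]ᵀ.
det = 4116·169860 − 25608² = 43374096.
m = ((-72620)·169860 − 25608·(-483476))/43374096 = 316807/301209; b = (4116·(-483476) − 25608·(-72620))/43374096 = -905099/301209.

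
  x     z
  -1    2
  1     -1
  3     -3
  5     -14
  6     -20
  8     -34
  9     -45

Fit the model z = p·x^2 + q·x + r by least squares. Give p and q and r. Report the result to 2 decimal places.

p = -0.52, q = -0.41, r = 1.51

With design matrix A, AᵀA = [[12661, 1609, 217]; [1609, 217, 31]; [217, 31, 7]] and Aᵀz = [-6917, -879, -115]ᵀ.
Solving the 3×3 system (Gaussian elimination) gives p = -5372/10329, q = -12710/30987, r = 46811/30987.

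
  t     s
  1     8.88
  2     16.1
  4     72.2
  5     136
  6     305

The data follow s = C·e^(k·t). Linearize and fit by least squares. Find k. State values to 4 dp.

Let Y = ln s. Fitting Y = k·t + ln C by least squares:
Over the data: Σt = 18.0000, Σ(t)² = 82.0000, Σln s = 19.8750, Σt·ln s = 83.7443.
Normal system: [[82.0000, 18.0000]; [18.0000, 5]]·[k, ln C]ᵀ = [83.7443, 19.8750]ᵀ.
Δ = 82.0000·5 − (18.0000)² = 86.0000; k = (83.7443·5 − 18.0000·19.8750)/86.0000 = 0.70897, ln C = (82.0000·19.8750 − 18.0000·83.7443)/86.0000 = 1.42272.

k = 0.7090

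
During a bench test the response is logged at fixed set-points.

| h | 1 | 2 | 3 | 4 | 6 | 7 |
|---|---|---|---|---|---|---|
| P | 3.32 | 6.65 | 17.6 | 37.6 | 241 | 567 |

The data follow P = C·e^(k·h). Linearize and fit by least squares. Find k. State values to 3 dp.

Linearized form: ln P = k·h + ln C. From the 6 transformed points,
Σh = 23.0000, Σ(h)² = 115.0000, Σln P = 21.4146, Σh·ln P = 105.3922.
Equations: 115.0000·k + 23.0000·ln C = 105.3922;  23.0000·k + 6·ln C = 21.4146.
Slope k = (n·Σh·ln P − Σh·Σln P)/(n·Σ(h)² − (Σh)²) = (6·105.3922 − 23.0000·21.4146)/161.0000 = 0.86843; ln C = (Σln P − k·Σh)/n = 0.24014.

k = 0.868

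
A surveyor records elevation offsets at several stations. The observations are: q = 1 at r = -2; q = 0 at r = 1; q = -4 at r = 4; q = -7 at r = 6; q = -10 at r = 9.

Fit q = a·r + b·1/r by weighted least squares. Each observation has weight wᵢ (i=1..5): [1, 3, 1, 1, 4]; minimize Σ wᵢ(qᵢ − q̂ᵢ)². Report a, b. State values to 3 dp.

Entries of MᵀWM: Σwᵢ·r·r = 383, Σwᵢ·r·1/r = 10, Σwᵢ·1/r·1/r = 4393/1296.
Moment sums: Σwᵢ·r·q = -420, Σwᵢ·1/r·q = -64/9.
Normal equations: [[383, 10]; [10, 4393/1296]]·[a, b]ᵀ = [-420, -64/9]ᵀ.
Δ = 383·(4393/1296) − 10² = 1552919/1296.
a = ((-420)·(4393/1296) − 10·(-64/9))/(1552919/1296) = -1752900/1552919; b = (383·(-64/9) − 10·(-420))/(1552919/1296) = 1913472/1552919.

a = -1.129, b = 1.232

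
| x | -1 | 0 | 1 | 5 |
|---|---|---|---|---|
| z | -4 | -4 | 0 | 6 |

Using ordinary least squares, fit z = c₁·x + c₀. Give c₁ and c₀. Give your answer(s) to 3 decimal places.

Normal-equation sums: Σx·x = 27, Σx = 5, Σ1 = 4.
Moment sums: Σx·z = 34, Σz = -2.
Normal equations: [[27, 5]; [5, 4]]·[c₁, c₀]ᵀ = [34, -2]ᵀ.
Δ = 27·4 − 5² = 83.
c₁ = (34·4 − 5·(-2))/83 = 146/83; c₀ = (27·(-2) − 5·34)/83 = -224/83.

c₁ = 1.759, c₀ = -2.699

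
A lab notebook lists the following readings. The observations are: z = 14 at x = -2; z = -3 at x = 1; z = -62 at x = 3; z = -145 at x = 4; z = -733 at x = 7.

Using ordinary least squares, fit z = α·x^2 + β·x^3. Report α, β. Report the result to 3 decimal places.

The normal system AᵀA·[α, β]ᵀ = Aᵀz is [[2755, 18043]; [18043, 122539]]·[α, β]ᵀ = [-38742, -262488]ᵀ.
Eliminating β: 122539·(row 1) − 18043·(row 2) gives 12045096·α = 122539·(-38742) − 18043·(-262488) = -11334954, so α = -1889159/2007516.
Then β = ((-262488) − 18043·(-1889159/2007516))/122539 = -4022089/2007516.

α = -0.941, β = -2.004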